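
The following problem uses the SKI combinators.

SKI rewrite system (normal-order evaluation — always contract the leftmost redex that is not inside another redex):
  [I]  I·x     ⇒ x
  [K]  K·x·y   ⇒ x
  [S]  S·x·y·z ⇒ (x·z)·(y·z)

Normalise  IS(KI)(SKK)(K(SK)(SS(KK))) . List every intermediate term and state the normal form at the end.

  start: IS(KI)(SKK)(K(SK)(SS(KK)))
  [1] S(KI)(SKK)(K(SK)(SS(KK)))
  [2] KI(K(SK)(SS(KK)))(SKK(K(SK)(SS(KK))))
  [3] I(SKK(K(SK)(SS(KK))))
  [4] SKK(K(SK)(SS(KK)))
  [5] K(K(SK)(SS(KK)))(K(K(SK)(SS(KK))))
  [6] K(SK)(SS(KK))
  [7] SK

Answer: normal form = SK  (in 7 steps)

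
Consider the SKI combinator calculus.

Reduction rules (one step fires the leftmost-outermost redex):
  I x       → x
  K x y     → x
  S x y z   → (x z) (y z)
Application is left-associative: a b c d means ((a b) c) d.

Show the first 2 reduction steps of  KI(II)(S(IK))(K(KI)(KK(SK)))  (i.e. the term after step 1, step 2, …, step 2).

Answer: after 2 steps: S(IK)(K(KI)(KK(SK)))

Derivation:
  start: KI(II)(S(IK))(K(KI)(KK(SK)))
  [1] I(S(IK))(K(KI)(KK(SK)))
  [2] S(IK)(K(KI)(KK(SK)))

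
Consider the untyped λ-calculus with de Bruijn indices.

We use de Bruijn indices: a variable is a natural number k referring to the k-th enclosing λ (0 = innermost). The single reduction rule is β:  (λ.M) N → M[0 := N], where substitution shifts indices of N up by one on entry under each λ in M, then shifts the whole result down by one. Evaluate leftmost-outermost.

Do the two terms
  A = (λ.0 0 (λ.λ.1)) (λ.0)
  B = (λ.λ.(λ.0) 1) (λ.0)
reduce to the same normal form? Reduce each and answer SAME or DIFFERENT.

Answer: DIFFERENT — A ⇓ λ.λ.1, B ⇓ λ.λ.0

Working:
Term A:
  start: (λ.0 0 (λ.λ.1)) (λ.0)
  [1] (λ.0) (λ.0) (λ.λ.1)
  [2] (λ.0) (λ.λ.1)
  [3] λ.λ.1

Term B:
  start: (λ.λ.(λ.0) 1) (λ.0)
  [1] λ.(λ.0) (λ.0)
  [2] λ.λ.0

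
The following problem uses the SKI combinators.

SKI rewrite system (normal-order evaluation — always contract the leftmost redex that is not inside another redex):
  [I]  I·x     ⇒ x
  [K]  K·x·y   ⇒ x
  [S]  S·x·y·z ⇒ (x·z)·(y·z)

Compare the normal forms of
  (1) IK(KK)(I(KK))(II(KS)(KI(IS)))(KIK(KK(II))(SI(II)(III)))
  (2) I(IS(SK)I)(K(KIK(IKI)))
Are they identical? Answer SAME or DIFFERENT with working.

Answer: SAME — A ⇓ K(KI), B ⇓ K(KI)

Derivation:
Term A:
  start: IK(KK)(I(KK))(II(KS)(KI(IS)))(KIK(KK(II))(SI(II)(III)))
  →1  K(KK)(I(KK))(II(KS)(KI(IS)))(KIK(KK(II))(SI(II)(III)))
  →2  KK(II(KS)(KI(IS)))(KIK(KK(II))(SI(II)(III)))
  →3  K(KIK(KK(II))(SI(II)(III)))
  →4  K(I(KK(II))(SI(II)(III)))
  →5  K(KK(II)(SI(II)(III)))
  →6  K(K(SI(II)(III)))
  →7  K(K(I(III)(II(III))))
  →8  K(K(III(II(III))))
  →9  K(K(II(II(III))))
  →10  K(K(I(II(III))))
  →11  K(K(II(III)))
  →12  K(K(I(III)))
  →13  K(K(III))
  →14  K(K(II))
  →15  K(KI)

Term B:
  start: I(IS(SK)I)(K(KIK(IKI)))
  →1  IS(SK)I(K(KIK(IKI)))
  →2  S(SK)I(K(KIK(IKI)))
  →3  SK(K(KIK(IKI)))(I(K(KIK(IKI))))
  →4  K(I(K(KIK(IKI))))(K(KIK(IKI))(I(K(KIK(IKI)))))
  →5  I(K(KIK(IKI)))
  →6  K(KIK(IKI))
  →7  K(I(IKI))
  →8  K(IKI)
  →9  K(KI)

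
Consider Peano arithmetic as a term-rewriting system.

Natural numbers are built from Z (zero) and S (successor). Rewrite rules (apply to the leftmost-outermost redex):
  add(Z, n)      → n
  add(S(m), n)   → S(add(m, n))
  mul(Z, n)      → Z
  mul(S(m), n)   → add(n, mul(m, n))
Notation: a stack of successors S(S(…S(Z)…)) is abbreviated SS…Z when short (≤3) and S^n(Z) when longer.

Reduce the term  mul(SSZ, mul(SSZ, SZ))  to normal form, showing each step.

Answer: normal form = S^4(Z)  (in 23 steps)

Working:
  start: mul(SSZ, mul(SSZ, SZ))
  [1] add(mul(SSZ, SZ), mul(SZ, mul(SSZ, SZ)))
  [2] add(add(SZ, mul(SZ, SZ)), mul(SZ, mul(SSZ, SZ)))
  [3] add(S(add(Z, mul(SZ, SZ))), mul(SZ, mul(SSZ, SZ)))
  [4] S(add(add(Z, mul(SZ, SZ)), mul(SZ, mul(SSZ, SZ))))
  [5] S(add(mul(SZ, SZ), mul(SZ, mul(SSZ, SZ))))
  [6] S(add(add(SZ, mul(Z, SZ)), mul(SZ, mul(SSZ, SZ))))
  [7] S(add(S(add(Z, mul(Z, SZ))), mul(SZ, mul(SSZ, SZ))))
  [8] S(S(add(add(Z, mul(Z, SZ)), mul(SZ, mul(SSZ, SZ)))))
  [9] S(S(add(mul(Z, SZ), mul(SZ, mul(SSZ, SZ)))))
  [10] S(S(add(Z, mul(SZ, mul(SSZ, SZ)))))
  [11] S(S(mul(SZ, mul(SSZ, SZ))))
  [12] S(S(add(mul(SSZ, SZ), mul(Z, mul(SSZ, SZ)))))
  [13] S(S(add(add(SZ, mul(SZ, SZ)), mul(Z, mul(SSZ, SZ)))))
  [14] S(S(add(S(add(Z, mul(SZ, SZ))), mul(Z, mul(SSZ, SZ)))))
  [15] S(S(S(add(add(Z, mul(SZ, SZ)), mul(Z, mul(SSZ, SZ))))))
  [16] S(S(S(add(mul(SZ, SZ), mul(Z, mul(SSZ, SZ))))))
  [17] S(S(S(add(add(SZ, mul(Z, SZ)), mul(Z, mul(SSZ, SZ))))))
  [18] S(S(S(add(S(add(Z, mul(Z, SZ))), mul(Z, mul(SSZ, SZ))))))
  [19] S(S(S(S(add(add(Z, mul(Z, SZ)), mul(Z, mul(SSZ, SZ)))))))
  [20] S(S(S(S(add(mul(Z, SZ), mul(Z, mul(SSZ, SZ)))))))
  [21] S(S(S(S(add(Z, mul(Z, mul(SSZ, SZ)))))))
  [22] S(S(S(S(mul(Z, mul(SSZ, SZ))))))
  [23] S^4(Z)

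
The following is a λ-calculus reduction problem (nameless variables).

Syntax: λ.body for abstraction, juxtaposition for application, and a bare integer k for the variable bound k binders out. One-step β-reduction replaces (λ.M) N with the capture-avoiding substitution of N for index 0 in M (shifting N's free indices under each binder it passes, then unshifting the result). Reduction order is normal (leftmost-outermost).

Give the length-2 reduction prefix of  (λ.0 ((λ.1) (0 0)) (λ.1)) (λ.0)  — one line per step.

Answer: after 2 steps: (λ.λ.0) ((λ.0) (λ.0)) (λ.λ.0)

Working:
  start: (λ.0 ((λ.1) (0 0)) (λ.1)) (λ.0)
  step 1: (λ.0) ((λ.λ.0) ((λ.0) (λ.0))) (λ.λ.0)
  step 2: (λ.λ.0) ((λ.0) (λ.0)) (λ.λ.0)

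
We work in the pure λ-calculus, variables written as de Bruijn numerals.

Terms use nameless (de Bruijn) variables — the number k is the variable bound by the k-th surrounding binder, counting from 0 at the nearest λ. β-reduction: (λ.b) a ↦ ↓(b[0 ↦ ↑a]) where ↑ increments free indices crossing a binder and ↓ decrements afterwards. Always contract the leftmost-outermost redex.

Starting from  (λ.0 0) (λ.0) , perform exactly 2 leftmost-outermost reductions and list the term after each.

  start: (λ.0 0) (λ.0)
  →1  (λ.0) (λ.0)
  →2  λ.0

Answer: after 2 steps: λ.0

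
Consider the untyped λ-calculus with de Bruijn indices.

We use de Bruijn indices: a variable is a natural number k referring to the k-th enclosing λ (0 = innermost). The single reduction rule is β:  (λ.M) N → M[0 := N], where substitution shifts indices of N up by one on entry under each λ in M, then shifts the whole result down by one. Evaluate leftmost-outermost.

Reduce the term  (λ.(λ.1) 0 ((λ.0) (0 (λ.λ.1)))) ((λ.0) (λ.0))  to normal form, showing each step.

Answer: normal form = λ.λ.1  (in 7 steps)

Working:
  start: (λ.(λ.1) 0 ((λ.0) (0 (λ.λ.1)))) ((λ.0) (λ.0))
  [1] (λ.(λ.0) (λ.0)) ((λ.0) (λ.0)) ((λ.0) ((λ.0) (λ.0) (λ.λ.1)))
  [2] (λ.0) (λ.0) ((λ.0) ((λ.0) (λ.0) (λ.λ.1)))
  [3] (λ.0) ((λ.0) ((λ.0) (λ.0) (λ.λ.1)))
  [4] (λ.0) ((λ.0) (λ.0) (λ.λ.1))
  [5] (λ.0) (λ.0) (λ.λ.1)
  [6] (λ.0) (λ.λ.1)
  [7] λ.λ.1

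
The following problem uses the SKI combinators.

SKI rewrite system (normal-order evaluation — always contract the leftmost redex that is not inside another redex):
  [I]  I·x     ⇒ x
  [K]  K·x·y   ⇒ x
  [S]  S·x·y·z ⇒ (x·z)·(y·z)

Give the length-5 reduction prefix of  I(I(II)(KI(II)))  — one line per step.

Answer: after 5 steps: I

Reduction:
  start: I(I(II)(KI(II)))
  →1  I(II)(KI(II))
  →2  II(KI(II))
  →3  I(KI(II))
  →4  KI(II)
  →5  I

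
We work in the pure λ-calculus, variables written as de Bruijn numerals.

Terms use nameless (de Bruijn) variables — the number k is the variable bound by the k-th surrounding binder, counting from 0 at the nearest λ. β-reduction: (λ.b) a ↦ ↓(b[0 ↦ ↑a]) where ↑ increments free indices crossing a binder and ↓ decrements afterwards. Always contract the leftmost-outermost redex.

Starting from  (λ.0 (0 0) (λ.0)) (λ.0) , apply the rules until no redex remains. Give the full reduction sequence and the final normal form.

Answer: normal form = λ.0  (in 4 steps)

Reduction:
  start: (λ.0 (0 0) (λ.0)) (λ.0)
  step 1: (λ.0) ((λ.0) (λ.0)) (λ.0)
  step 2: (λ.0) (λ.0) (λ.0)
  step 3: (λ.0) (λ.0)
  step 4: λ.0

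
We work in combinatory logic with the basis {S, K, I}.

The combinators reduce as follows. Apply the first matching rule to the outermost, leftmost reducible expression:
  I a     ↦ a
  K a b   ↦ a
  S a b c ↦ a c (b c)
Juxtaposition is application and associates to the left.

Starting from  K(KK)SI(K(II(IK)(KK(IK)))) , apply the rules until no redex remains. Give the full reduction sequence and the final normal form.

  start: K(KK)SI(K(II(IK)(KK(IK))))
  step 1: KKI(K(II(IK)(KK(IK))))
  step 2: K(K(II(IK)(KK(IK))))
  step 3: K(K(I(IK)(KK(IK))))
  step 4: K(K(IK(KK(IK))))
  step 5: K(K(K(KK(IK))))
  step 6: K(K(KK))

Answer: normal form = K(K(KK))  (in 6 steps)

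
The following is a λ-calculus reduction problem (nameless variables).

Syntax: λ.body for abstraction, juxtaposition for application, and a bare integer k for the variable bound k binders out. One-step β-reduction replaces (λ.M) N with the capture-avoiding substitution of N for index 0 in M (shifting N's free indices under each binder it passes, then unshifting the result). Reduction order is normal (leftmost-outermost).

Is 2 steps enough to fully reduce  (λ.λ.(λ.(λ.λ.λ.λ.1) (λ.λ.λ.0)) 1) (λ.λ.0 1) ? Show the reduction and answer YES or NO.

Answer: NO — after 2 steps the term is λ.(λ.λ.λ.λ.1) (λ.λ.λ.0), not yet normal

Working:
  start: (λ.λ.(λ.(λ.λ.λ.λ.1) (λ.λ.λ.0)) 1) (λ.λ.0 1)
  [1] λ.(λ.(λ.λ.λ.λ.1) (λ.λ.λ.0)) (λ.λ.0 1)
  [2] λ.(λ.λ.λ.λ.1) (λ.λ.λ.0)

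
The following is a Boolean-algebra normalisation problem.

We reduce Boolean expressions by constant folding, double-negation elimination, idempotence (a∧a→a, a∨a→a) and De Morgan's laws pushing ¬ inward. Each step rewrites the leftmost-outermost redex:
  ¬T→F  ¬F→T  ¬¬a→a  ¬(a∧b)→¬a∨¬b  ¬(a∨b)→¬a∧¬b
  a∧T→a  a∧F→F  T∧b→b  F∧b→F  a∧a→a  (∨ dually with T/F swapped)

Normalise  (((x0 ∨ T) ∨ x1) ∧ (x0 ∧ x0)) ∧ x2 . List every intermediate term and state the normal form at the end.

Answer: normal form = x0 ∧ x2  (in 4 steps)

Derivation:
  start: (((x0 ∨ T) ∨ x1) ∧ (x0 ∧ x0)) ∧ x2
  step 1: ((T ∨ x1) ∧ (x0 ∧ x0)) ∧ x2
  step 2: (T ∧ (x0 ∧ x0)) ∧ x2
  step 3: (x0 ∧ x0) ∧ x2
  step 4: x0 ∧ x2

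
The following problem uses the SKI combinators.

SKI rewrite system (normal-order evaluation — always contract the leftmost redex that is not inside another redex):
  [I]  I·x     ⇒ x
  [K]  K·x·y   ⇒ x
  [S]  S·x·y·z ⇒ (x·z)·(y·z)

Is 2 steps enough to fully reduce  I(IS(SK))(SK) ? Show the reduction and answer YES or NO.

Answer: YES — reaches normal form S(SK)(SK) in 2 ≤ 2 steps

Working:
  start: I(IS(SK))(SK)
  →1  IS(SK)(SK)
  →2  S(SK)(SK)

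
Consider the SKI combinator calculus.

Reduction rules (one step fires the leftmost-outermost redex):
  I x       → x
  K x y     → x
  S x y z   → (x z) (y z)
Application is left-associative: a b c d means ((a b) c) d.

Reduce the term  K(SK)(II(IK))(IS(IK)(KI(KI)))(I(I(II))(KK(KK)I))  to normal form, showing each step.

Answer: normal form = KI  (in 8 steps)

Derivation:
  start: K(SK)(II(IK))(IS(IK)(KI(KI)))(I(I(II))(KK(KK)I))
  →1  SK(IS(IK)(KI(KI)))(I(I(II))(KK(KK)I))
  →2  K(I(I(II))(KK(KK)I))(IS(IK)(KI(KI))(I(I(II))(KK(KK)I)))
  →3  I(I(II))(KK(KK)I)
  →4  I(II)(KK(KK)I)
  →5  II(KK(KK)I)
  →6  I(KK(KK)I)
  →7  KK(KK)I
  →8  KI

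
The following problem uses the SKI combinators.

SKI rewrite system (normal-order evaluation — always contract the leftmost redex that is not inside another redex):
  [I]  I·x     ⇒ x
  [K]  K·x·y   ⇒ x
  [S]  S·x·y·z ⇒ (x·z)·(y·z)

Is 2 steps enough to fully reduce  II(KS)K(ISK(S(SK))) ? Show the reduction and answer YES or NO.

Answer: NO — after 2 steps the term is KSK(ISK(S(SK))), not yet normal

Working:
  start: II(KS)K(ISK(S(SK)))
  step 1: I(KS)K(ISK(S(SK)))
  step 2: KSK(ISK(S(SK)))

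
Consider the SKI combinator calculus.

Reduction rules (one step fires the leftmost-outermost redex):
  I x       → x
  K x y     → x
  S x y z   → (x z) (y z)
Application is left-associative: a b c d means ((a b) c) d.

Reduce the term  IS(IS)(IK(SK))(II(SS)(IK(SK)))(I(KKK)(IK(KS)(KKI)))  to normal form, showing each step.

  start: IS(IS)(IK(SK))(II(SS)(IK(SK)))(I(KKK)(IK(KS)(KKI)))
  step 1: S(IS)(IK(SK))(II(SS)(IK(SK)))(I(KKK)(IK(KS)(KKI)))
  step 2: IS(II(SS)(IK(SK)))(IK(SK)(II(SS)(IK(SK))))(I(KKK)(IK(KS)(KKI)))
  step 3: S(II(SS)(IK(SK)))(IK(SK)(II(SS)(IK(SK))))(I(KKK)(IK(KS)(KKI)))
  step 4: II(SS)(IK(SK))(I(KKK)(IK(KS)(KKI)))(IK(SK)(II(SS)(IK(SK)))(I(KKK)(IK(KS)(KKI))))
  step 5: I(SS)(IK(SK))(I(KKK)(IK(KS)(KKI)))(IK(SK)(II(SS)(IK(SK)))(I(KKK)(IK(KS)(KKI))))
  step 6: SS(IK(SK))(I(KKK)(IK(KS)(KKI)))(IK(SK)(II(SS)(IK(SK)))(I(KKK)(IK(KS)(KKI))))
  step 7: S(I(KKK)(IK(KS)(KKI)))(IK(SK)(I(KKK)(IK(KS)(KKI))))(IK(SK)(II(SS)(IK(SK)))(I(KKK)(IK(KS)(KKI))))
  step 8: I(KKK)(IK(KS)(KKI))(IK(SK)(II(SS)(IK(SK)))(I(KKK)(IK(KS)(KKI))))(IK(SK)(I(KKK)(IK(KS)(KKI)))(IK(SK)(II(SS)(IK(SK)))(I(KKK)(IK(KS)(KKI)))))
  step 9: KKK(IK(KS)(KKI))(IK(SK)(II(SS)(IK(SK)))(I(KKK)(IK(KS)(KKI))))(IK(SK)(I(KKK)(IK(KS)(KKI)))(IK(SK)(II(SS)(IK(SK)))(I(KKK)(IK(KS)(KKI)))))
  step 10: K(IK(KS)(KKI))(IK(SK)(II(SS)(IK(SK)))(I(KKK)(IK(KS)(KKI))))(IK(SK)(I(KKK)(IK(KS)(KKI)))(IK(SK)(II(SS)(IK(SK)))(I(KKK)(IK(KS)(KKI)))))
  step 11: IK(KS)(KKI)(IK(SK)(I(KKK)(IK(KS)(KKI)))(IK(SK)(II(SS)(IK(SK)))(I(KKK)(IK(KS)(KKI)))))
  step 12: K(KS)(KKI)(IK(SK)(I(KKK)(IK(KS)(KKI)))(IK(SK)(II(SS)(IK(SK)))(I(KKK)(IK(KS)(KKI)))))
  step 13: KS(IK(SK)(I(KKK)(IK(KS)(KKI)))(IK(SK)(II(SS)(IK(SK)))(I(KKK)(IK(KS)(KKI)))))
  step 14: S

Answer: normal form = S  (in 14 steps)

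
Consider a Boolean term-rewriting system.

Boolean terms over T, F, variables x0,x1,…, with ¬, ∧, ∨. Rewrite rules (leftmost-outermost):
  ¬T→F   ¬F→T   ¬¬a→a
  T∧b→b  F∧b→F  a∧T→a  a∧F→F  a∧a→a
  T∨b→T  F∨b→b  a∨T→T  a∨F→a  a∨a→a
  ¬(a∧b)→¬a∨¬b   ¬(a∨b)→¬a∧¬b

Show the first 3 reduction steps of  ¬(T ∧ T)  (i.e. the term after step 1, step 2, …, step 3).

Answer: after 3 steps: F

Working:
  start: ¬(T ∧ T)
  step 1: ¬T ∨ ¬T
  step 2: ¬T
  step 3: F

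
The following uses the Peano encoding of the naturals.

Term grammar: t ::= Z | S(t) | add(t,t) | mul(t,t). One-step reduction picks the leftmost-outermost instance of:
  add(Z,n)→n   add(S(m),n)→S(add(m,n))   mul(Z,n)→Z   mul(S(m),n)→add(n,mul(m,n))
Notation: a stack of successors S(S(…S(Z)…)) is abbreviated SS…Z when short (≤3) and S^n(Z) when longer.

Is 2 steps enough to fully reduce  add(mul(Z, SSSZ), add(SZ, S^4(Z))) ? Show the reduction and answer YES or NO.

Answer: NO — after 2 steps the term is add(SZ, S^4(Z)), not yet normal

Working:
  start: add(mul(Z, SSSZ), add(SZ, S^4(Z)))
  [1] add(Z, add(SZ, S^4(Z)))
  [2] add(SZ, S^4(Z))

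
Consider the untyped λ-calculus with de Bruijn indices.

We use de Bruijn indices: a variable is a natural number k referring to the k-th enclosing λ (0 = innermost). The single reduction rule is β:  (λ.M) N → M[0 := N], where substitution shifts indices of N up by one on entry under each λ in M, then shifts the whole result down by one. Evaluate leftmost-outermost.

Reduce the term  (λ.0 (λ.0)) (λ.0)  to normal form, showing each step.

  start: (λ.0 (λ.0)) (λ.0)
  [1] (λ.0) (λ.0)
  [2] λ.0

Answer: normal form = λ.0  (in 2 steps)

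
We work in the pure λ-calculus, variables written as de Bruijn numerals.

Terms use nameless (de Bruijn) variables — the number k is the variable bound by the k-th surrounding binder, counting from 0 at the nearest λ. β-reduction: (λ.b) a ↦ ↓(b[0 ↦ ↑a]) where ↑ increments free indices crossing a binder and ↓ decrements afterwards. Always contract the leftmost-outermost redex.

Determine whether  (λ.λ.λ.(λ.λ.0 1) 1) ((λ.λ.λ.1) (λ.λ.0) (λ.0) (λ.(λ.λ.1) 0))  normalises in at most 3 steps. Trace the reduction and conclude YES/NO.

  start: (λ.λ.λ.(λ.λ.0 1) 1) ((λ.λ.λ.1) (λ.λ.0) (λ.0) (λ.(λ.λ.1) 0))
  →1  λ.λ.(λ.λ.0 1) 1
  →2  λ.λ.λ.0 2

Answer: YES — reaches normal form λ.λ.λ.0 2 in 2 ≤ 3 steps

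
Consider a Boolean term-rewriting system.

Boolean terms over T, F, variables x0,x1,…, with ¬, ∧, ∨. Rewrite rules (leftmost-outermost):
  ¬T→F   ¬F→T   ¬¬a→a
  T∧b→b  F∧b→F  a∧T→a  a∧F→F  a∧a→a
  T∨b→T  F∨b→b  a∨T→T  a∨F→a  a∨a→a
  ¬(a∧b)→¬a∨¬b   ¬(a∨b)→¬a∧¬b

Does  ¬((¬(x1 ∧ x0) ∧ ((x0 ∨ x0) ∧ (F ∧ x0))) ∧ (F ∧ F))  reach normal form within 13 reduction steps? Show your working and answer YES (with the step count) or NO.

  start: ¬((¬(x1 ∧ x0) ∧ ((x0 ∨ x0) ∧ (F ∧ x0))) ∧ (F ∧ F))
  step 1: ¬(¬(x1 ∧ x0) ∧ ((x0 ∨ x0) ∧ (F ∧ x0))) ∨ ¬(F ∧ F)
  step 2: (¬¬(x1 ∧ x0) ∨ ¬((x0 ∨ x0) ∧ (F ∧ x0))) ∨ ¬(F ∧ F)
  step 3: ((x1 ∧ x0) ∨ ¬((x0 ∨ x0) ∧ (F ∧ x0))) ∨ ¬(F ∧ F)
  step 4: ((x1 ∧ x0) ∨ (¬(x0 ∨ x0) ∨ ¬(F ∧ x0))) ∨ ¬(F ∧ F)
  step 5: ((x1 ∧ x0) ∨ ((¬x0 ∧ ¬x0) ∨ ¬(F ∧ x0))) ∨ ¬(F ∧ F)
  step 6: ((x1 ∧ x0) ∨ (¬x0 ∨ ¬(F ∧ x0))) ∨ ¬(F ∧ F)
  step 7: ((x1 ∧ x0) ∨ (¬x0 ∨ (¬F ∨ ¬x0))) ∨ ¬(F ∧ F)
  step 8: ((x1 ∧ x0) ∨ (¬x0 ∨ (T ∨ ¬x0))) ∨ ¬(F ∧ F)
  step 9: ((x1 ∧ x0) ∨ (¬x0 ∨ T)) ∨ ¬(F ∧ F)
  step 10: ((x1 ∧ x0) ∨ T) ∨ ¬(F ∧ F)
  step 11: T ∨ ¬(F ∧ F)
  step 12: T

Answer: YES — reaches normal form T in 12 ≤ 13 steps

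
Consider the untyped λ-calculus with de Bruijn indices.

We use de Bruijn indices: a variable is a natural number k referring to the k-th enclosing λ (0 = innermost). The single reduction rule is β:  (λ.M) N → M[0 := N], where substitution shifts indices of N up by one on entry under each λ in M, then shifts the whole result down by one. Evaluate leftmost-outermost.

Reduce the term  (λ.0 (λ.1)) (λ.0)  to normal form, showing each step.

  start: (λ.0 (λ.1)) (λ.0)
  step 1: (λ.0) (λ.λ.0)
  step 2: λ.λ.0

Answer: normal form = λ.λ.0  (in 2 steps)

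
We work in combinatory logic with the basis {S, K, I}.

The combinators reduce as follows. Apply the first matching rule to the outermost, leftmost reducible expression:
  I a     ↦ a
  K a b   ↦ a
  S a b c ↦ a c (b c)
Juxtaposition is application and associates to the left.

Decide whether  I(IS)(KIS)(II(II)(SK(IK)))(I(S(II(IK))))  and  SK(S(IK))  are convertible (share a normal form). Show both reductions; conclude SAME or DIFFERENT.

Term A:
  start: I(IS)(KIS)(II(II)(SK(IK)))(I(S(II(IK))))
  [1] IS(KIS)(II(II)(SK(IK)))(I(S(II(IK))))
  [2] S(KIS)(II(II)(SK(IK)))(I(S(II(IK))))
  [3] KIS(I(S(II(IK))))(II(II)(SK(IK))(I(S(II(IK)))))
  [4] I(I(S(II(IK))))(II(II)(SK(IK))(I(S(II(IK)))))
  [5] I(S(II(IK)))(II(II)(SK(IK))(I(S(II(IK)))))
  [6] S(II(IK))(II(II)(SK(IK))(I(S(II(IK)))))
  [7] S(I(IK))(II(II)(SK(IK))(I(S(II(IK)))))
  [8] S(IK)(II(II)(SK(IK))(I(S(II(IK)))))
  [9] SK(II(II)(SK(IK))(I(S(II(IK)))))
  [10] SK(I(II)(SK(IK))(I(S(II(IK)))))
  [11] SK(II(SK(IK))(I(S(II(IK)))))
  [12] SK(I(SK(IK))(I(S(II(IK)))))
  [13] SK(SK(IK)(I(S(II(IK)))))
  [14] SK(K(I(S(II(IK))))(IK(I(S(II(IK))))))
  [15] SK(I(S(II(IK))))
  [16] SK(S(II(IK)))
  [17] SK(S(I(IK)))
  [18] SK(S(IK))
  [19] SK(SK)

Term B:
  start: SK(S(IK))
  [1] SK(SK)

Answer: SAME — A ⇓ SK(SK), B ⇓ SK(SK)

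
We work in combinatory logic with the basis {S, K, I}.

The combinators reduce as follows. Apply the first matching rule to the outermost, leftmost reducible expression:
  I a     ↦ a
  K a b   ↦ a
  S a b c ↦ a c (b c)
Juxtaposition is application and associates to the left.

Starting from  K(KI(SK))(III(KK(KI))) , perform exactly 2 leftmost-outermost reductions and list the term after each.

Answer: after 2 steps: I

Derivation:
  start: K(KI(SK))(III(KK(KI)))
  [1] KI(SK)
  [2] I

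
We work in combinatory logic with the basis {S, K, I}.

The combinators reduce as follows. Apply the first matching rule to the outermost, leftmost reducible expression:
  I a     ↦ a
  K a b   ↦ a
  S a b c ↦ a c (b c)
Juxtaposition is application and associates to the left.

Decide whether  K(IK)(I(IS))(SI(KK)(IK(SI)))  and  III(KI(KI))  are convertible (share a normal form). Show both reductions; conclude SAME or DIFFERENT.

Answer: DIFFERENT — A ⇓ K(SI), B ⇓ I

Working:
Term A:
  start: K(IK)(I(IS))(SI(KK)(IK(SI)))
  →1  IK(SI(KK)(IK(SI)))
  →2  K(SI(KK)(IK(SI)))
  →3  K(I(IK(SI))(KK(IK(SI))))
  →4  K(IK(SI)(KK(IK(SI))))
  →5  K(K(SI)(KK(IK(SI))))
  →6  K(SI)

Term B:
  start: III(KI(KI))
  →1  II(KI(KI))
  →2  I(KI(KI))
  →3  KI(KI)
  →4  I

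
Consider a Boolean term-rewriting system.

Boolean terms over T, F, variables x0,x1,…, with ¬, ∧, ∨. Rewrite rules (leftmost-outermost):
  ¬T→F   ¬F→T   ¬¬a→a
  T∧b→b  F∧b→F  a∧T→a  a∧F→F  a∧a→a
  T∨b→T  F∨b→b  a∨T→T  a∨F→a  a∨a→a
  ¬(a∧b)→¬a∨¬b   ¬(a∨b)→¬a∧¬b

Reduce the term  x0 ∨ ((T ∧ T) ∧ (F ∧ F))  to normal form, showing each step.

  start: x0 ∨ ((T ∧ T) ∧ (F ∧ F))
  →1  x0 ∨ (T ∧ (F ∧ F))
  →2  x0 ∨ (F ∧ F)
  →3  x0 ∨ F
  →4  x0

Answer: normal form = x0  (in 4 steps)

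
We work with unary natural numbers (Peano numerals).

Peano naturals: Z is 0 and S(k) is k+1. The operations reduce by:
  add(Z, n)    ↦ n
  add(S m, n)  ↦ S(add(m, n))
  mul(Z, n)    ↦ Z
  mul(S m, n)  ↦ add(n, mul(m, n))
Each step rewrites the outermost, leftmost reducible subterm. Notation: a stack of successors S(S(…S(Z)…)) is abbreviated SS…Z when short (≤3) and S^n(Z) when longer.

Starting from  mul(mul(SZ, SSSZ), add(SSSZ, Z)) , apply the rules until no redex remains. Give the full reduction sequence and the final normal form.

  start: mul(mul(SZ, SSSZ), add(SSSZ, Z))
  step 1: mul(add(SSSZ, mul(Z, SSSZ)), add(SSSZ, Z))
  step 2: mul(S(add(SSZ, mul(Z, SSSZ))), add(SSSZ, Z))
  step 3: add(add(SSSZ, Z), mul(add(SSZ, mul(Z, SSSZ)), add(SSSZ, Z)))
  step 4: add(S(add(SSZ, Z)), mul(add(SSZ, mul(Z, SSSZ)), add(SSSZ, Z)))
  step 5: S(add(add(SSZ, Z), mul(add(SSZ, mul(Z, SSSZ)), add(SSSZ, Z))))
  step 6: S(add(S(add(SZ, Z)), mul(add(SSZ, mul(Z, SSSZ)), add(SSSZ, Z))))
  step 7: S(S(add(add(SZ, Z), mul(add(SSZ, mul(Z, SSSZ)), add(SSSZ, Z)))))
  step 8: S(S(add(S(add(Z, Z)), mul(add(SSZ, mul(Z, SSSZ)), add(SSSZ, Z)))))
  step 9: S(S(S(add(add(Z, Z), mul(add(SSZ, mul(Z, SSSZ)), add(SSSZ, Z))))))
  step 10: S(S(S(add(Z, mul(add(SSZ, mul(Z, SSSZ)), add(SSSZ, Z))))))
  step 11: S(S(S(mul(add(SSZ, mul(Z, SSSZ)), add(SSSZ, Z)))))
  step 12: S(S(S(mul(S(add(SZ, mul(Z, SSSZ))), add(SSSZ, Z)))))
  step 13: S(S(S(add(add(SSSZ, Z), mul(add(SZ, mul(Z, SSSZ)), add(SSSZ, Z))))))
  step 14: S(S(S(add(S(add(SSZ, Z)), mul(add(SZ, mul(Z, SSSZ)), add(SSSZ, Z))))))
  step 15: S(S(S(S(add(add(SSZ, Z), mul(add(SZ, mul(Z, SSSZ)), add(SSSZ, Z)))))))
  step 16: S(S(S(S(add(S(add(SZ, Z)), mul(add(SZ, mul(Z, SSSZ)), add(SSSZ, Z)))))))
  step 17: S(S(S(S(S(add(add(SZ, Z), mul(add(SZ, mul(Z, SSSZ)), add(SSSZ, Z))))))))
  step 18: S(S(S(S(S(add(S(add(Z, Z)), mul(add(SZ, mul(Z, SSSZ)), add(SSSZ, Z))))))))
  step 19: S(S(S(S(S(S(add(add(Z, Z), mul(add(SZ, mul(Z, SSSZ)), add(SSSZ, Z)))))))))
  step 20: S(S(S(S(S(S(add(Z, mul(add(SZ, mul(Z, SSSZ)), add(SSSZ, Z)))))))))
  step 21: S(S(S(S(S(S(mul(add(SZ, mul(Z, SSSZ)), add(SSSZ, Z))))))))
  step 22: S(S(S(S(S(S(mul(S(add(Z, mul(Z, SSSZ))), add(SSSZ, Z))))))))
  step 23: S(S(S(S(S(S(add(add(SSSZ, Z), mul(add(Z, mul(Z, SSSZ)), add(SSSZ, Z)))))))))
  step 24: S(S(S(S(S(S(add(S(add(SSZ, Z)), mul(add(Z, mul(Z, SSSZ)), add(SSSZ, Z)))))))))
  step 25: S(S(S(S(S(S(S(add(add(SSZ, Z), mul(add(Z, mul(Z, SSSZ)), add(SSSZ, Z))))))))))
  step 26: S(S(S(S(S(S(S(add(S(add(SZ, Z)), mul(add(Z, mul(Z, SSSZ)), add(SSSZ, Z))))))))))
  step 27: S(S(S(S(S(S(S(S(add(add(SZ, Z), mul(add(Z, mul(Z, SSSZ)), add(SSSZ, Z)))))))))))
  step 28: S(S(S(S(S(S(S(S(add(S(add(Z, Z)), mul(add(Z, mul(Z, SSSZ)), add(SSSZ, Z)))))))))))
  step 29: S(S(S(S(S(S(S(S(S(add(add(Z, Z), mul(add(Z, mul(Z, SSSZ)), add(SSSZ, Z))))))))))))
  step 30: S(S(S(S(S(S(S(S(S(add(Z, mul(add(Z, mul(Z, SSSZ)), add(SSSZ, Z))))))))))))
  step 31: S(S(S(S(S(S(S(S(S(mul(add(Z, mul(Z, SSSZ)), add(SSSZ, Z)))))))))))
  step 32: S(S(S(S(S(S(S(S(S(mul(mul(Z, SSSZ), add(SSSZ, Z)))))))))))
  step 33: S(S(S(S(S(S(S(S(S(mul(Z, add(SSSZ, Z)))))))))))
  step 34: S^9(Z)

Answer: normal form = S^9(Z)  (in 34 steps)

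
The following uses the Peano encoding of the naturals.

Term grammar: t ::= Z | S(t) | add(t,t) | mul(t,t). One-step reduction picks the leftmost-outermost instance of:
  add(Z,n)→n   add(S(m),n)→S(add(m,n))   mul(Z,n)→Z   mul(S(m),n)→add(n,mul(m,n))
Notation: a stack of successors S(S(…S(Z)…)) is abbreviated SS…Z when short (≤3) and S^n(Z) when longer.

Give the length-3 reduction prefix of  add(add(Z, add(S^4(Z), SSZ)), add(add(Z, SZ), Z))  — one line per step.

  start: add(add(Z, add(S^4(Z), SSZ)), add(add(Z, SZ), Z))
  step 1: add(add(S^4(Z), SSZ), add(add(Z, SZ), Z))
  step 2: add(S(add(SSSZ, SSZ)), add(add(Z, SZ), Z))
  step 3: S(add(add(SSSZ, SSZ), add(add(Z, SZ), Z)))

Answer: after 3 steps: S(add(add(SSSZ, SSZ), add(add(Z, SZ), Z)))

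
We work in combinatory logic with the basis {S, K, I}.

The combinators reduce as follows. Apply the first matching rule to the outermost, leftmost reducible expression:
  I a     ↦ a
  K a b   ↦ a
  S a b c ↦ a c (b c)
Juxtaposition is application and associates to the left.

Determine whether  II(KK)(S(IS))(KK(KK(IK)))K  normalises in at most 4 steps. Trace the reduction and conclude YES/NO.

Answer: NO — after 4 steps the term is KK(KK(IK)), not yet normal

Derivation:
  start: II(KK)(S(IS))(KK(KK(IK)))K
  [1] I(KK)(S(IS))(KK(KK(IK)))K
  [2] KK(S(IS))(KK(KK(IK)))K
  [3] K(KK(KK(IK)))K
  [4] KK(KK(IK))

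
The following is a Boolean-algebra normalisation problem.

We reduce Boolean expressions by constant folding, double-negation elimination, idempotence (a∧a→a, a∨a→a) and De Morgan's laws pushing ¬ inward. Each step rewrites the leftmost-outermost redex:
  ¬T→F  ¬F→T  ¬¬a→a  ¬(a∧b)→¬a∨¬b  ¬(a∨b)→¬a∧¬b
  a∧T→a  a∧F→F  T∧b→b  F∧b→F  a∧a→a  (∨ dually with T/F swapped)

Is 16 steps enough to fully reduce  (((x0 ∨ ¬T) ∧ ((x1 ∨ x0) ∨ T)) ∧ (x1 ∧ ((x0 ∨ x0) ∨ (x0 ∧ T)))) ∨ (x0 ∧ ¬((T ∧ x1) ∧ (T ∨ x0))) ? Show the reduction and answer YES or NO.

Answer: YES — reaches normal form (x0 ∧ (x1 ∧ x0)) ∨ (x0 ∧ ¬x1) in 15 ≤ 16 steps

Derivation:
  start: (((x0 ∨ ¬T) ∧ ((x1 ∨ x0) ∨ T)) ∧ (x1 ∧ ((x0 ∨ x0) ∨ (x0 ∧ T)))) ∨ (x0 ∧ ¬((T ∧ x1) ∧ (T ∨ x0)))
  step 1: (((x0 ∨ F) ∧ ((x1 ∨ x0) ∨ T)) ∧ (x1 ∧ ((x0 ∨ x0) ∨ (x0 ∧ T)))) ∨ (x0 ∧ ¬((T ∧ x1) ∧ (T ∨ x0)))
  step 2: ((x0 ∧ ((x1 ∨ x0) ∨ T)) ∧ (x1 ∧ ((x0 ∨ x0) ∨ (x0 ∧ T)))) ∨ (x0 ∧ ¬((T ∧ x1) ∧ (T ∨ x0)))
  step 3: ((x0 ∧ T) ∧ (x1 ∧ ((x0 ∨ x0) ∨ (x0 ∧ T)))) ∨ (x0 ∧ ¬((T ∧ x1) ∧ (T ∨ x0)))
  step 4: (x0 ∧ (x1 ∧ ((x0 ∨ x0) ∨ (x0 ∧ T)))) ∨ (x0 ∧ ¬((T ∧ x1) ∧ (T ∨ x0)))
  step 5: (x0 ∧ (x1 ∧ (x0 ∨ (x0 ∧ T)))) ∨ (x0 ∧ ¬((T ∧ x1) ∧ (T ∨ x0)))
  step 6: (x0 ∧ (x1 ∧ (x0 ∨ x0))) ∨ (x0 ∧ ¬((T ∧ x1) ∧ (T ∨ x0)))
  step 7: (x0 ∧ (x1 ∧ x0)) ∨ (x0 ∧ ¬((T ∧ x1) ∧ (T ∨ x0)))
  step 8: (x0 ∧ (x1 ∧ x0)) ∨ (x0 ∧ (¬(T ∧ x1) ∨ ¬(T ∨ x0)))
  step 9: (x0 ∧ (x1 ∧ x0)) ∨ (x0 ∧ ((¬T ∨ ¬x1) ∨ ¬(T ∨ x0)))
  step 10: (x0 ∧ (x1 ∧ x0)) ∨ (x0 ∧ ((F ∨ ¬x1) ∨ ¬(T ∨ x0)))
  step 11: (x0 ∧ (x1 ∧ x0)) ∨ (x0 ∧ (¬x1 ∨ ¬(T ∨ x0)))
  step 12: (x0 ∧ (x1 ∧ x0)) ∨ (x0 ∧ (¬x1 ∨ (¬T ∧ ¬x0)))
  step 13: (x0 ∧ (x1 ∧ x0)) ∨ (x0 ∧ (¬x1 ∨ (F ∧ ¬x0)))
  step 14: (x0 ∧ (x1 ∧ x0)) ∨ (x0 ∧ (¬x1 ∨ F))
  step 15: (x0 ∧ (x1 ∧ x0)) ∨ (x0 ∧ ¬x1)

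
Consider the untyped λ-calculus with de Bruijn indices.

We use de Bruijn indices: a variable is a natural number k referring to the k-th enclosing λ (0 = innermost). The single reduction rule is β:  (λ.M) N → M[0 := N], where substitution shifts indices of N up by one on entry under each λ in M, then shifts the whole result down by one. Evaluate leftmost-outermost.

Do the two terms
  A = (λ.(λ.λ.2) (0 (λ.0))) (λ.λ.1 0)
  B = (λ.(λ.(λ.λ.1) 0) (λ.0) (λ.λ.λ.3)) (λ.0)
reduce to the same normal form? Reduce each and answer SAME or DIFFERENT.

Answer: DIFFERENT — A ⇓ λ.λ.λ.1 0, B ⇓ λ.0

Derivation:
Term A:
  start: (λ.(λ.λ.2) (0 (λ.0))) (λ.λ.1 0)
  [1] (λ.λ.λ.λ.1 0) ((λ.λ.1 0) (λ.0))
  [2] λ.λ.λ.1 0

Term B:
  start: (λ.(λ.(λ.λ.1) 0) (λ.0) (λ.λ.λ.3)) (λ.0)
  [1] (λ.(λ.λ.1) 0) (λ.0) (λ.λ.λ.λ.0)
  [2] (λ.λ.1) (λ.0) (λ.λ.λ.λ.0)
  [3] (λ.λ.0) (λ.λ.λ.λ.0)
  [4] λ.0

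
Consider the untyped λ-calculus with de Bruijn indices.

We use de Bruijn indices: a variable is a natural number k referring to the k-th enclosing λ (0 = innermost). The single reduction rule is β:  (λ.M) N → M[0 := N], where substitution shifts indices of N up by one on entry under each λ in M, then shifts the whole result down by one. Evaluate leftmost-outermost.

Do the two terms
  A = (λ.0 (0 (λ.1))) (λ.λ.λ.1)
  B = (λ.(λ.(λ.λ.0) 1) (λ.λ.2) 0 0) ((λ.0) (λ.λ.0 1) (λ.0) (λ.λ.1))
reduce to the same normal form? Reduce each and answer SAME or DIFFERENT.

Answer: DIFFERENT — A ⇓ λ.λ.1, B ⇓ λ.0

Derivation:
Term A:
  start: (λ.0 (0 (λ.1))) (λ.λ.λ.1)
  [1] (λ.λ.λ.1) ((λ.λ.λ.1) (λ.λ.λ.λ.1))
  [2] λ.λ.1

Term B:
  start: (λ.(λ.(λ.λ.0) 1) (λ.λ.2) 0 0) ((λ.0) (λ.λ.0 1) (λ.0) (λ.λ.1))
  [1] (λ.(λ.λ.0) ((λ.0) (λ.λ.0 1) (λ.0) (λ.λ.1))) (λ.λ.(λ.0) (λ.λ.0 1) (λ.0) (λ.λ.1)) ((λ.0) (λ.λ.0 1) (λ.0) (λ.λ.1)) ((λ.0) (λ.λ.0 1) (λ.0) (λ.λ.1))
  [2] (λ.λ.0) ((λ.0) (λ.λ.0 1) (λ.0) (λ.λ.1)) ((λ.0) (λ.λ.0 1) (λ.0) (λ.λ.1)) ((λ.0) (λ.λ.0 1) (λ.0) (λ.λ.1))
  [3] (λ.0) ((λ.0) (λ.λ.0 1) (λ.0) (λ.λ.1)) ((λ.0) (λ.λ.0 1) (λ.0) (λ.λ.1))
  [4] (λ.0) (λ.λ.0 1) (λ.0) (λ.λ.1) ((λ.0) (λ.λ.0 1) (λ.0) (λ.λ.1))
  [5] (λ.λ.0 1) (λ.0) (λ.λ.1) ((λ.0) (λ.λ.0 1) (λ.0) (λ.λ.1))
  [6] (λ.0 (λ.0)) (λ.λ.1) ((λ.0) (λ.λ.0 1) (λ.0) (λ.λ.1))
  [7] (λ.λ.1) (λ.0) ((λ.0) (λ.λ.0 1) (λ.0) (λ.λ.1))
  [8] (λ.λ.0) ((λ.0) (λ.λ.0 1) (λ.0) (λ.λ.1))
  [9] λ.0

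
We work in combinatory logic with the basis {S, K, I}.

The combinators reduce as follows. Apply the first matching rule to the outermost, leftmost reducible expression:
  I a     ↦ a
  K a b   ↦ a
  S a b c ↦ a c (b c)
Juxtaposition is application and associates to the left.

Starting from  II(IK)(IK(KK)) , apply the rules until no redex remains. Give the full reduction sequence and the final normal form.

  start: II(IK)(IK(KK))
  [1] I(IK)(IK(KK))
  [2] IK(IK(KK))
  [3] K(IK(KK))
  [4] K(K(KK))

Answer: normal form = K(K(KK))  (in 4 steps)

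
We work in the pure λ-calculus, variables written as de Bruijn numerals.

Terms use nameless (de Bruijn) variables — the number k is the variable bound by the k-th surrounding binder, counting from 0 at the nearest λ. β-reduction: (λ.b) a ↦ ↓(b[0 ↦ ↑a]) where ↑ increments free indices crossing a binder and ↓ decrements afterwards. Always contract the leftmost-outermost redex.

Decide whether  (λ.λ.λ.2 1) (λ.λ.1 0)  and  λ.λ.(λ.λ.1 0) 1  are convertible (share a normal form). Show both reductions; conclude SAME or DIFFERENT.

Answer: SAME — A ⇓ λ.λ.λ.2 0, B ⇓ λ.λ.λ.2 0

Working:
Term A:
  start: (λ.λ.λ.2 1) (λ.λ.1 0)
  →1  λ.λ.(λ.λ.1 0) 1
  →2  λ.λ.λ.2 0

Term B:
  start: λ.λ.(λ.λ.1 0) 1
  →1  λ.λ.λ.2 0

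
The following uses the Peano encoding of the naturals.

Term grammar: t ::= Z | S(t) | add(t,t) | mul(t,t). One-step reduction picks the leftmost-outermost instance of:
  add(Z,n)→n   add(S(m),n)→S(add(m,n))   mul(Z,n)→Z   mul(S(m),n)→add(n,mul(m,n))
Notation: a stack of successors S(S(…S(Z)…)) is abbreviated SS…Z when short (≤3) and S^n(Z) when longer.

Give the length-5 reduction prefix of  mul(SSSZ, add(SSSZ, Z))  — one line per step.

Answer: after 5 steps: S(S(add(add(SZ, Z), mul(SSZ, add(SSSZ, Z)))))

Working:
  start: mul(SSSZ, add(SSSZ, Z))
  →1  add(add(SSSZ, Z), mul(SSZ, add(SSSZ, Z)))
  →2  add(S(add(SSZ, Z)), mul(SSZ, add(SSSZ, Z)))
  →3  S(add(add(SSZ, Z), mul(SSZ, add(SSSZ, Z))))
  →4  S(add(S(add(SZ, Z)), mul(SSZ, add(SSSZ, Z))))
  →5  S(S(add(add(SZ, Z), mul(SSZ, add(SSSZ, Z)))))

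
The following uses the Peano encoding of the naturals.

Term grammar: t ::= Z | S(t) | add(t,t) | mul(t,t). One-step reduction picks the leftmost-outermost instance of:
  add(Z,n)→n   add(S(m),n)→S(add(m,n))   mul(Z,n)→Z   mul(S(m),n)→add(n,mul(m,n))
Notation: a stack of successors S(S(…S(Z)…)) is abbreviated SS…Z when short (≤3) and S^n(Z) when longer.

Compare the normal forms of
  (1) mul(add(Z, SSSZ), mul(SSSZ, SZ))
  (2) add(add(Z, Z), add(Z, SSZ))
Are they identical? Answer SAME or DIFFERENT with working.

Term A:
  start: mul(add(Z, SSSZ), mul(SSSZ, SZ))
  step 1: mul(SSSZ, mul(SSSZ, SZ))
  step 2: add(mul(SSSZ, SZ), mul(SSZ, mul(SSSZ, SZ)))
  step 3: add(add(SZ, mul(SSZ, SZ)), mul(SSZ, mul(SSSZ, SZ)))
  step 4: add(S(add(Z, mul(SSZ, SZ))), mul(SSZ, mul(SSSZ, SZ)))
  step 5: S(add(add(Z, mul(SSZ, SZ)), mul(SSZ, mul(SSSZ, SZ))))
  step 6: S(add(mul(SSZ, SZ), mul(SSZ, mul(SSSZ, SZ))))
  step 7: S(add(add(SZ, mul(SZ, SZ)), mul(SSZ, mul(SSSZ, SZ))))
  step 8: S(add(S(add(Z, mul(SZ, SZ))), mul(SSZ, mul(SSSZ, SZ))))
  step 9: S(S(add(add(Z, mul(SZ, SZ)), mul(SSZ, mul(SSSZ, SZ)))))
  step 10: S(S(add(mul(SZ, SZ), mul(SSZ, mul(SSSZ, SZ)))))
  step 11: S(S(add(add(SZ, mul(Z, SZ)), mul(SSZ, mul(SSSZ, SZ)))))
  step 12: S(S(add(S(add(Z, mul(Z, SZ))), mul(SSZ, mul(SSSZ, SZ)))))
  step 13: S(S(S(add(add(Z, mul(Z, SZ)), mul(SSZ, mul(SSSZ, SZ))))))
  step 14: S(S(S(add(mul(Z, SZ), mul(SSZ, mul(SSSZ, SZ))))))
  step 15: S(S(S(add(Z, mul(SSZ, mul(SSSZ, SZ))))))
  step 16: S(S(S(mul(SSZ, mul(SSSZ, SZ)))))
  step 17: S(S(S(add(mul(SSSZ, SZ), mul(SZ, mul(SSSZ, SZ))))))
  step 18: S(S(S(add(add(SZ, mul(SSZ, SZ)), mul(SZ, mul(SSSZ, SZ))))))
  step 19: S(S(S(add(S(add(Z, mul(SSZ, SZ))), mul(SZ, mul(SSSZ, SZ))))))
  step 20: S(S(S(S(add(add(Z, mul(SSZ, SZ)), mul(SZ, mul(SSSZ, SZ)))))))
  step 21: S(S(S(S(add(mul(SSZ, SZ), mul(SZ, mul(SSSZ, SZ)))))))
  step 22: S(S(S(S(add(add(SZ, mul(SZ, SZ)), mul(SZ, mul(SSSZ, SZ)))))))
  step 23: S(S(S(S(add(S(add(Z, mul(SZ, SZ))), mul(SZ, mul(SSSZ, SZ)))))))
  step 24: S(S(S(S(S(add(add(Z, mul(SZ, SZ)), mul(SZ, mul(SSSZ, SZ))))))))
  step 25: S(S(S(S(S(add(mul(SZ, SZ), mul(SZ, mul(SSSZ, SZ))))))))
  step 26: S(S(S(S(S(add(add(SZ, mul(Z, SZ)), mul(SZ, mul(SSSZ, SZ))))))))
  step 27: S(S(S(S(S(add(S(add(Z, mul(Z, SZ))), mul(SZ, mul(SSSZ, SZ))))))))
  step 28: S(S(S(S(S(S(add(add(Z, mul(Z, SZ)), mul(SZ, mul(SSSZ, SZ)))))))))
  step 29: S(S(S(S(S(S(add(mul(Z, SZ), mul(SZ, mul(SSSZ, SZ)))))))))
  step 30: S(S(S(S(S(S(add(Z, mul(SZ, mul(SSSZ, SZ)))))))))
  step 31: S(S(S(S(S(S(mul(SZ, mul(SSSZ, SZ))))))))
  step 32: S(S(S(S(S(S(add(mul(SSSZ, SZ), mul(Z, mul(SSSZ, SZ)))))))))
  step 33: S(S(S(S(S(S(add(add(SZ, mul(SSZ, SZ)), mul(Z, mul(SSSZ, SZ)))))))))
  step 34: S(S(S(S(S(S(add(S(add(Z, mul(SSZ, SZ))), mul(Z, mul(SSSZ, SZ)))))))))
  step 35: S(S(S(S(S(S(S(add(add(Z, mul(SSZ, SZ)), mul(Z, mul(SSSZ, SZ))))))))))
  step 36: S(S(S(S(S(S(S(add(mul(SSZ, SZ), mul(Z, mul(SSSZ, SZ))))))))))
  step 37: S(S(S(S(S(S(S(add(add(SZ, mul(SZ, SZ)), mul(Z, mul(SSSZ, SZ))))))))))
  step 38: S(S(S(S(S(S(S(add(S(add(Z, mul(SZ, SZ))), mul(Z, mul(SSSZ, SZ))))))))))
  step 39: S(S(S(S(S(S(S(S(add(add(Z, mul(SZ, SZ)), mul(Z, mul(SSSZ, SZ)))))))))))
  step 40: S(S(S(S(S(S(S(S(add(mul(SZ, SZ), mul(Z, mul(SSSZ, SZ)))))))))))
  step 41: S(S(S(S(S(S(S(S(add(add(SZ, mul(Z, SZ)), mul(Z, mul(SSSZ, SZ)))))))))))
  step 42: S(S(S(S(S(S(S(S(add(S(add(Z, mul(Z, SZ))), mul(Z, mul(SSSZ, SZ)))))))))))
  step 43: S(S(S(S(S(S(S(S(S(add(add(Z, mul(Z, SZ)), mul(Z, mul(SSSZ, SZ))))))))))))
  step 44: S(S(S(S(S(S(S(S(S(add(mul(Z, SZ), mul(Z, mul(SSSZ, SZ))))))))))))
  step 45: S(S(S(S(S(S(S(S(S(add(Z, mul(Z, mul(SSSZ, SZ))))))))))))
  step 46: S(S(S(S(S(S(S(S(S(mul(Z, mul(SSSZ, SZ)))))))))))
  step 47: S^9(Z)

Term B:
  start: add(add(Z, Z), add(Z, SSZ))
  step 1: add(Z, add(Z, SSZ))
  step 2: add(Z, SSZ)
  step 3: SSZ

Answer: DIFFERENT — A ⇓ S^9(Z), B ⇓ SSZ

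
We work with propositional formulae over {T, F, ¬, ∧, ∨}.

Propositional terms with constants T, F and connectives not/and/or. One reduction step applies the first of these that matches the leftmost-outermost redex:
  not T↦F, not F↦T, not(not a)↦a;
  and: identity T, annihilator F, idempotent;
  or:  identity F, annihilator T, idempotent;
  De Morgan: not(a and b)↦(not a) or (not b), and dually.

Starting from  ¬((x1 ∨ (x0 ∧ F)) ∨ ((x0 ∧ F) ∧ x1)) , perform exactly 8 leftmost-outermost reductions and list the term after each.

Answer: after 8 steps: ¬x1 ∧ ((¬x0 ∨ ¬F) ∨ ¬x1)

Derivation:
  start: ¬((x1 ∨ (x0 ∧ F)) ∨ ((x0 ∧ F) ∧ x1))
  step 1: ¬(x1 ∨ (x0 ∧ F)) ∧ ¬((x0 ∧ F) ∧ x1)
  step 2: (¬x1 ∧ ¬(x0 ∧ F)) ∧ ¬((x0 ∧ F) ∧ x1)
  step 3: (¬x1 ∧ (¬x0 ∨ ¬F)) ∧ ¬((x0 ∧ F) ∧ x1)
  step 4: (¬x1 ∧ (¬x0 ∨ T)) ∧ ¬((x0 ∧ F) ∧ x1)
  step 5: (¬x1 ∧ T) ∧ ¬((x0 ∧ F) ∧ x1)
  step 6: ¬x1 ∧ ¬((x0 ∧ F) ∧ x1)
  step 7: ¬x1 ∧ (¬(x0 ∧ F) ∨ ¬x1)
  step 8: ¬x1 ∧ ((¬x0 ∨ ¬F) ∨ ¬x1)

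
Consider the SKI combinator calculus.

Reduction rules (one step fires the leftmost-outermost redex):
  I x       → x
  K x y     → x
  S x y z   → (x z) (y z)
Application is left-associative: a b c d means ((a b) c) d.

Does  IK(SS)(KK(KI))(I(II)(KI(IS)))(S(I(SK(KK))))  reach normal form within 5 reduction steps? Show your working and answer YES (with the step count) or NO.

  start: IK(SS)(KK(KI))(I(II)(KI(IS)))(S(I(SK(KK))))
  [1] K(SS)(KK(KI))(I(II)(KI(IS)))(S(I(SK(KK))))
  [2] SS(I(II)(KI(IS)))(S(I(SK(KK))))
  [3] S(S(I(SK(KK))))(I(II)(KI(IS))(S(I(SK(KK)))))
  [4] S(S(SK(KK)))(I(II)(KI(IS))(S(I(SK(KK)))))
  [5] S(S(SK(KK)))(II(KI(IS))(S(I(SK(KK)))))

Answer: NO — after 5 steps the term is S(S(SK(KK)))(II(KI(IS))(S(I(SK(KK))))), not yet normal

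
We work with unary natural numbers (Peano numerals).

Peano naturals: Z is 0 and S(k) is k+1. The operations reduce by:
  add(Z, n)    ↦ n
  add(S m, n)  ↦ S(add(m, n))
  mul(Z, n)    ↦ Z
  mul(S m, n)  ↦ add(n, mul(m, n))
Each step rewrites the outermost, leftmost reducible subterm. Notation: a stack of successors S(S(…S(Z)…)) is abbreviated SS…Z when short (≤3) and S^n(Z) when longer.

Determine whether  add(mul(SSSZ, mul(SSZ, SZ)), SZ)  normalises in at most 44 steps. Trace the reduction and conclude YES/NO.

  start: add(mul(SSSZ, mul(SSZ, SZ)), SZ)
  step 1: add(add(mul(SSZ, SZ), mul(SSZ, mul(SSZ, SZ))), SZ)
  step 2: add(add(add(SZ, mul(SZ, SZ)), mul(SSZ, mul(SSZ, SZ))), SZ)
  step 3: add(add(S(add(Z, mul(SZ, SZ))), mul(SSZ, mul(SSZ, SZ))), SZ)
  step 4: add(S(add(add(Z, mul(SZ, SZ)), mul(SSZ, mul(SSZ, SZ)))), SZ)
  step 5: S(add(add(add(Z, mul(SZ, SZ)), mul(SSZ, mul(SSZ, SZ))), SZ))
  step 6: S(add(add(mul(SZ, SZ), mul(SSZ, mul(SSZ, SZ))), SZ))
  step 7: S(add(add(add(SZ, mul(Z, SZ)), mul(SSZ, mul(SSZ, SZ))), SZ))
  step 8: S(add(add(S(add(Z, mul(Z, SZ))), mul(SSZ, mul(SSZ, SZ))), SZ))
  step 9: S(add(S(add(add(Z, mul(Z, SZ)), mul(SSZ, mul(SSZ, SZ)))), SZ))
  step 10: S(S(add(add(add(Z, mul(Z, SZ)), mul(SSZ, mul(SSZ, SZ))), SZ)))
  step 11: S(S(add(add(mul(Z, SZ), mul(SSZ, mul(SSZ, SZ))), SZ)))
  step 12: S(S(add(add(Z, mul(SSZ, mul(SSZ, SZ))), SZ)))
  step 13: S(S(add(mul(SSZ, mul(SSZ, SZ)), SZ)))
  step 14: S(S(add(add(mul(SSZ, SZ), mul(SZ, mul(SSZ, SZ))), SZ)))
  step 15: S(S(add(add(add(SZ, mul(SZ, SZ)), mul(SZ, mul(SSZ, SZ))), SZ)))
  step 16: S(S(add(add(S(add(Z, mul(SZ, SZ))), mul(SZ, mul(SSZ, SZ))), SZ)))
  step 17: S(S(add(S(add(add(Z, mul(SZ, SZ)), mul(SZ, mul(SSZ, SZ)))), SZ)))
  step 18: S(S(S(add(add(add(Z, mul(SZ, SZ)), mul(SZ, mul(SSZ, SZ))), SZ))))
  step 19: S(S(S(add(add(mul(SZ, SZ), mul(SZ, mul(SSZ, SZ))), SZ))))
  step 20: S(S(S(add(add(add(SZ, mul(Z, SZ)), mul(SZ, mul(SSZ, SZ))), SZ))))
  step 21: S(S(S(add(add(S(add(Z, mul(Z, SZ))), mul(SZ, mul(SSZ, SZ))), SZ))))
  step 22: S(S(S(add(S(add(add(Z, mul(Z, SZ)), mul(SZ, mul(SSZ, SZ)))), SZ))))
  step 23: S(S(S(S(add(add(add(Z, mul(Z, SZ)), mul(SZ, mul(SSZ, SZ))), SZ)))))
  step 24: S(S(S(S(add(add(mul(Z, SZ), mul(SZ, mul(SSZ, SZ))), SZ)))))
  step 25: S(S(S(S(add(add(Z, mul(SZ, mul(SSZ, SZ))), SZ)))))
  step 26: S(S(S(S(add(mul(SZ, mul(SSZ, SZ)), SZ)))))
  step 27: S(S(S(S(add(add(mul(SSZ, SZ), mul(Z, mul(SSZ, SZ))), SZ)))))
  step 28: S(S(S(S(add(add(add(SZ, mul(SZ, SZ)), mul(Z, mul(SSZ, SZ))), SZ)))))
  step 29: S(S(S(S(add(add(S(add(Z, mul(SZ, SZ))), mul(Z, mul(SSZ, SZ))), SZ)))))
  step 30: S(S(S(S(add(S(add(add(Z, mul(SZ, SZ)), mul(Z, mul(SSZ, SZ)))), SZ)))))
  step 31: S(S(S(S(S(add(add(add(Z, mul(SZ, SZ)), mul(Z, mul(SSZ, SZ))), SZ))))))
  step 32: S(S(S(S(S(add(add(mul(SZ, SZ), mul(Z, mul(SSZ, SZ))), SZ))))))
  step 33: S(S(S(S(S(add(add(add(SZ, mul(Z, SZ)), mul(Z, mul(SSZ, SZ))), SZ))))))
  step 34: S(S(S(S(S(add(add(S(add(Z, mul(Z, SZ))), mul(Z, mul(SSZ, SZ))), SZ))))))
  step 35: S(S(S(S(S(add(S(add(add(Z, mul(Z, SZ)), mul(Z, mul(SSZ, SZ)))), SZ))))))
  step 36: S(S(S(S(S(S(add(add(add(Z, mul(Z, SZ)), mul(Z, mul(SSZ, SZ))), SZ)))))))
  step 37: S(S(S(S(S(S(add(add(mul(Z, SZ), mul(Z, mul(SSZ, SZ))), SZ)))))))
  step 38: S(S(S(S(S(S(add(add(Z, mul(Z, mul(SSZ, SZ))), SZ)))))))
  step 39: S(S(S(S(S(S(add(mul(Z, mul(SSZ, SZ)), SZ)))))))
  step 40: S(S(S(S(S(S(add(Z, SZ)))))))
  step 41: S^7(Z)

Answer: YES — reaches normal form S^7(Z) in 41 ≤ 44 steps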